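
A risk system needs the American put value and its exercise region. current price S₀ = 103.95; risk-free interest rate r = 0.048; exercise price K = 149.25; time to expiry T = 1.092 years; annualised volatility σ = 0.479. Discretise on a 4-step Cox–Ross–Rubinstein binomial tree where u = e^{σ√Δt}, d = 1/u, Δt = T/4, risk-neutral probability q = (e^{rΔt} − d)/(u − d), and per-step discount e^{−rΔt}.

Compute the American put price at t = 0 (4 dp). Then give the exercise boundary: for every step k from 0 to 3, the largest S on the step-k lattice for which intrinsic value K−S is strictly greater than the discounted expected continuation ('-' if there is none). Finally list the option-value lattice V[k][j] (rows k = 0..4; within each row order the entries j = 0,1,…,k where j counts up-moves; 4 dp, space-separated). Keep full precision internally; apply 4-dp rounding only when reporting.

params: Δt=0.27300 u=1.28438 d=0.77859 q=0.46383 e^(-rΔt)=0.98698
t_4 payoffs: 111.0509 86.2358 45.3000 0.0000 0.0000
t_3: node(3,0) S=49.0621 payoff=100.1879 vs cont=98.2449 → 100.1879 [stop]  node(3,1) S=80.9341 payoff=68.3159 vs cont=66.3729 → 68.3159 [stop]  node(3,2) S=133.5111 payoff=15.7389 vs cont=23.9721 → 23.9721 [wait]  node(3,3) S=220.2435 payoff=0.0000 vs cont=0.0000 → 0.0000 [wait]  ⇒ S*(3)=80.9341
t_2: node(2,0) S=63.0142 payoff=86.2358 vs cont=84.2927 → 86.2358 [stop]  node(2,1) S=103.9500 payoff=45.3000 vs cont=47.1261 → 47.1261 [wait]  node(2,2) S=171.4787 payoff=0.0000 vs cont=12.6857 → 12.6857 [wait]  ⇒ S*(2)=63.0142
t_1: node(1,0) S=80.9341 payoff=68.3159 vs cont=67.2089 → 68.3159 [stop]  node(1,1) S=133.5111 payoff=15.7389 vs cont=30.7459 → 30.7459 [wait]  ⇒ S*(1)=80.9341
t_0: node(0,0) S=103.9500 payoff=45.3000 vs cont=50.2271 → 50.2271 [wait]  ⇒ S*(0)=-

price = 50.2271
boundary = - 80.9341 63.0142 80.9341
tree:
50.2271
68.3159 30.7459
86.2358 47.1261 12.6857
100.1879 68.3159 23.9721 0.0000
111.0509 86.2358 45.3000 0.0000 0.0000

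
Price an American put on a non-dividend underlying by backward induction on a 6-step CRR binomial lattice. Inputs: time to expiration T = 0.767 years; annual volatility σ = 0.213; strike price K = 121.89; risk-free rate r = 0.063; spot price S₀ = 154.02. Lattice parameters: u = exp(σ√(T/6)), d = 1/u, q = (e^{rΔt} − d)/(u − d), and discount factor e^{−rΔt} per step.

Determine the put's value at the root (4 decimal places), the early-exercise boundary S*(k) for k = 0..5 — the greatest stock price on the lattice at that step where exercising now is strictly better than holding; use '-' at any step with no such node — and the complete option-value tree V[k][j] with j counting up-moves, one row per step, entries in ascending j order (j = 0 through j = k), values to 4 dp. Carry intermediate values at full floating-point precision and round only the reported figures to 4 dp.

Δt=0.12783  u=1.07913  d=0.92667  q=0.53401  discount=0.99198
step 6 (expiry): payoffs max(K−S,0) = 24.3611 8.3154 0.0000 0.0000 0.0000 0.0000 0.0000
step 5: (k=5,j=0): S=105.2464, (K−S)⁺=16.6436, hold=15.6659 ⇒ V=16.6436 exercise | (k=5,j=1): S=122.5618, (K−S)⁺=0.0000, hold=3.8438 ⇒ V=3.8438 continue | (k=5,j=2): S=142.7260, (K−S)⁺=0.0000, hold=0.0000 ⇒ V=0.0000 continue | (k=5,j=3): S=166.2077, (K−S)⁺=0.0000, hold=0.0000 ⇒ V=0.0000 continue | (k=5,j=4): S=193.5526, (K−S)⁺=0.0000, hold=0.0000 ⇒ V=0.0000 continue | (k=5,j=5): S=225.3963, (K−S)⁺=0.0000, hold=0.0000 ⇒ V=0.0000 continue  boundary S*=105.2464
step 4: (k=4,j=0): S=113.5746, (K−S)⁺=8.3154, hold=9.7297 ⇒ V=9.7297 continue | (k=4,j=1): S=132.2602, (K−S)⁺=0.0000, hold=1.7768 ⇒ V=1.7768 continue | (k=4,j=2): S=154.0200, (K−S)⁺=0.0000, hold=0.0000 ⇒ V=0.0000 continue | (k=4,j=3): S=179.3598, (K−S)⁺=0.0000, hold=0.0000 ⇒ V=0.0000 continue | (k=4,j=4): S=208.8685, (K−S)⁺=0.0000, hold=0.0000 ⇒ V=0.0000 continue  boundary S*=-
step 3: (k=3,j=0): S=122.5618, (K−S)⁺=0.0000, hold=5.4388 ⇒ V=5.4388 continue | (k=3,j=1): S=142.7260, (K−S)⁺=0.0000, hold=0.8213 ⇒ V=0.8213 continue | (k=3,j=2): S=166.2077, (K−S)⁺=0.0000, hold=0.0000 ⇒ V=0.0000 continue | (k=3,j=3): S=193.5526, (K−S)⁺=0.0000, hold=0.0000 ⇒ V=0.0000 continue  boundary S*=-
step 2: (k=2,j=0): S=132.2602, (K−S)⁺=0.0000, hold=2.9492 ⇒ V=2.9492 continue | (k=2,j=1): S=154.0200, (K−S)⁺=0.0000, hold=0.3797 ⇒ V=0.3797 continue | (k=2,j=2): S=179.3598, (K−S)⁺=0.0000, hold=0.0000 ⇒ V=0.0000 continue  boundary S*=-
step 1: (k=1,j=0): S=142.7260, (K−S)⁺=0.0000, hold=1.5644 ⇒ V=1.5644 continue | (k=1,j=1): S=166.2077, (K−S)⁺=0.0000, hold=0.1755 ⇒ V=0.1755 continue  boundary S*=-
step 0: (k=0,j=0): S=154.0200, (K−S)⁺=0.0000, hold=0.8161 ⇒ V=0.8161 continue  boundary S*=-

price = 0.8161
boundary = - - - - - 105.2464
tree:
0.8161
1.5644 0.1755
2.9492 0.3797 0.0000
5.4388 0.8213 0.0000 0.0000
9.7297 1.7768 0.0000 0.0000 0.0000
16.6436 3.8438 0.0000 0.0000 0.0000 0.0000
24.3611 8.3154 0.0000 0.0000 0.0000 0.0000 0.0000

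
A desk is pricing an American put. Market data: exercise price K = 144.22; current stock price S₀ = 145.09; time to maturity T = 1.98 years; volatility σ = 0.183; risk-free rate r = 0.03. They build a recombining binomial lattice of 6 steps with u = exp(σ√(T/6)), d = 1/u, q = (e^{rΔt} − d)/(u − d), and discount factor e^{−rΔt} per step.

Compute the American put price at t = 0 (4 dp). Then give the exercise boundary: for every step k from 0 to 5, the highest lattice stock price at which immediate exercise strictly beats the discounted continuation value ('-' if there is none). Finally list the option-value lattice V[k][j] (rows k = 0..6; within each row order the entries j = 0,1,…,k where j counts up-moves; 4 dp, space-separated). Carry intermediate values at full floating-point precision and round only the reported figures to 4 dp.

price = 10.8582
boundary = - - 117.5782 105.8452 117.5782 130.6117
tree:
10.8582
17.3573 5.0898
26.6418 9.1519 1.4520
38.3748 15.9659 3.0614 0.0000
48.9369 26.6418 6.4545 0.0000 0.0000
58.4451 38.3748 13.6083 0.0000 0.0000 0.0000
67.0044 48.9369 26.6418 0.0000 0.0000 0.0000 0.0000

Δt=0.33000, u=1.11085, d=0.90021, q=0.52098, disc=e^(-rΔt)=0.99015
k=6 terminal: V=max(K-S,0) → 67.0044 48.9369 26.6418 0.0000 0.0000 0.0000 0.0000
k=5: j=0 S=85.7749 intr=58.4451 cont=57.0243 V=58.4451[EX]; j=1 S=105.8452 intr=38.3748 cont=36.9541 V=38.3748[EX]; j=2 S=130.6117 intr=13.6083 cont=12.6364 V=13.6083[EX]; j=3 S=161.1732 intr=0.0000 cont=0.0000 V=0.0000[hold]; j=4 S=198.8858 intr=0.0000 cont=0.0000 V=0.0000[hold]; j=5 S=245.4226 intr=0.0000 cont=0.0000 V=0.0000[hold]  S*(5)=130.6117
k=4: j=0 S=95.2831 intr=48.9369 cont=47.5162 V=48.9369[EX]; j=1 S=117.5782 intr=26.6418 cont=25.2211 V=26.6418[EX]; j=2 S=145.0900 intr=0.0000 cont=6.4545 V=6.4545[hold]; j=3 S=179.0393 intr=0.0000 cont=0.0000 V=0.0000[hold]; j=4 S=220.9323 intr=0.0000 cont=0.0000 V=0.0000[hold]  S*(4)=117.5782
k=3: j=0 S=105.8452 intr=38.3748 cont=36.9541 V=38.3748[EX]; j=1 S=130.6117 intr=13.6083 cont=15.9659 V=15.9659[hold]; j=2 S=161.1732 intr=0.0000 cont=3.0614 V=3.0614[hold]; j=3 S=198.8858 intr=0.0000 cont=0.0000 V=0.0000[hold]  S*(3)=105.8452
k=2: j=0 S=117.5782 intr=26.6418 cont=26.4372 V=26.6418[EX]; j=1 S=145.0900 intr=0.0000 cont=9.1519 V=9.1519[hold]; j=2 S=179.0393 intr=0.0000 cont=1.4520 V=1.4520[hold]  S*(2)=117.5782
k=1: j=0 S=130.6117 intr=13.6083 cont=17.3573 V=17.3573[hold]; j=1 S=161.1732 intr=0.0000 cont=5.0898 V=5.0898[hold]  S*(1)=-
k=0: j=0 S=145.0900 intr=0.0000 cont=10.8582 V=10.8582[hold]  S*(0)=-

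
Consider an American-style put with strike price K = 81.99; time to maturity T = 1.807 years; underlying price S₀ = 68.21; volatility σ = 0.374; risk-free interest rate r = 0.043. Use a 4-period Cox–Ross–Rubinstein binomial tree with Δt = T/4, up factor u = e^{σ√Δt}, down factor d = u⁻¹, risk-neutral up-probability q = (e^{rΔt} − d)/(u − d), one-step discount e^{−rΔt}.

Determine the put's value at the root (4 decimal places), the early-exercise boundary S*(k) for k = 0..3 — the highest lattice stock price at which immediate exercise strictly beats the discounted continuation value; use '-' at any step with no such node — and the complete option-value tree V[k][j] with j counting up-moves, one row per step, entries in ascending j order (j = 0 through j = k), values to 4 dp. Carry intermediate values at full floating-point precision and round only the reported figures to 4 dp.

price = 20.2694
boundary = - - 41.2579 53.0491
tree:
20.2694
29.4167 11.0386
40.7321 18.1768 3.6382
49.9024 28.9409 7.0805 0.0000
57.0345 40.7321 13.7800 0.0000 0.0000

Δt=0.45175, u=1.28579, d=0.77773, q=0.47609, disc=e^(-rΔt)=0.98076
k=4 terminal: V=max(K-S,0) → 57.0345 40.7321 13.7800 0.0000 0.0000
k=3: j=0 S=32.0876 intr=49.9024 cont=48.3251 V=49.9024[EX]; j=1 S=53.0491 intr=28.9409 cont=27.3636 V=28.9409[EX]; j=2 S=87.7038 intr=0.0000 cont=7.0805 V=7.0805[hold]; j=3 S=144.9971 intr=0.0000 cont=0.0000 V=0.0000[hold]  S*(3)=53.0491
k=2: j=0 S=41.2579 intr=40.7321 cont=39.1548 V=40.7321[EX]; j=1 S=68.2100 intr=13.7800 cont=18.1768 V=18.1768[hold]; j=2 S=112.7688 intr=0.0000 cont=3.6382 V=3.6382[hold]  S*(2)=41.2579
k=1: j=0 S=53.0491 intr=28.9409 cont=29.4167 V=29.4167[hold]; j=1 S=87.7038 intr=0.0000 cont=11.0386 V=11.0386[hold]  S*(1)=-
k=0: j=0 S=68.2100 intr=13.7800 cont=20.2694 V=20.2694[hold]  S*(0)=-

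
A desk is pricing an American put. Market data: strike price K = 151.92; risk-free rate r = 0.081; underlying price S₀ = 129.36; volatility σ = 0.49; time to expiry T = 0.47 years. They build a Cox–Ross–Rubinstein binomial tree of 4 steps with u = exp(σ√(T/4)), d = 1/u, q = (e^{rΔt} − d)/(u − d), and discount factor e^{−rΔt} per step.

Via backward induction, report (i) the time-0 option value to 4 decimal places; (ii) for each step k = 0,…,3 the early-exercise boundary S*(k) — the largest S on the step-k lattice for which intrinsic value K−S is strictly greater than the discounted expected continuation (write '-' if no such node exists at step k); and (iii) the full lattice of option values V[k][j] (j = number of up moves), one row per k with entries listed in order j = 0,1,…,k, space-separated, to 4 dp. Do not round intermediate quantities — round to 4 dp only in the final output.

price = 30.0683
boundary = - - 92.4504 109.3590
tree:
30.0683
43.3481 16.6392
59.4696 27.1801 5.8378
73.7639 42.5610 11.4761 0.0000
85.8480 59.4696 22.5600 0.0000 0.0000

params: Δt=0.11750 u=1.18289 d=0.84538 q=0.48644 e^(-rΔt)=0.99053
t_4 payoffs: 85.8480 59.4696 22.5600 0.0000 0.0000
t_3: node(3,0) S=78.1561 payoff=73.7639 vs cont=72.3248 → 73.7639 [stop]  node(3,1) S=109.3590 payoff=42.5610 vs cont=41.1220 → 42.5610 [stop]  node(3,2) S=153.0191 payoff=0.0000 vs cont=11.4761 → 11.4761 [wait]  node(3,3) S=214.1100 payoff=0.0000 vs cont=0.0000 → 0.0000 [wait]  ⇒ S*(3)=109.3590
t_2: node(2,0) S=92.4504 payoff=59.4696 vs cont=58.0306 → 59.4696 [stop]  node(2,1) S=129.3600 payoff=22.5600 vs cont=27.1801 → 27.1801 [wait]  node(2,2) S=181.0053 payoff=0.0000 vs cont=5.8378 → 5.8378 [wait]  ⇒ S*(2)=92.4504
t_1: node(1,0) S=109.3590 payoff=42.5610 vs cont=43.3481 → 43.3481 [wait]  node(1,1) S=153.0191 payoff=0.0000 vs cont=16.6392 → 16.6392 [wait]  ⇒ S*(1)=-
t_0: node(0,0) S=129.3600 payoff=22.5600 vs cont=30.0683 → 30.0683 [wait]  ⇒ S*(0)=-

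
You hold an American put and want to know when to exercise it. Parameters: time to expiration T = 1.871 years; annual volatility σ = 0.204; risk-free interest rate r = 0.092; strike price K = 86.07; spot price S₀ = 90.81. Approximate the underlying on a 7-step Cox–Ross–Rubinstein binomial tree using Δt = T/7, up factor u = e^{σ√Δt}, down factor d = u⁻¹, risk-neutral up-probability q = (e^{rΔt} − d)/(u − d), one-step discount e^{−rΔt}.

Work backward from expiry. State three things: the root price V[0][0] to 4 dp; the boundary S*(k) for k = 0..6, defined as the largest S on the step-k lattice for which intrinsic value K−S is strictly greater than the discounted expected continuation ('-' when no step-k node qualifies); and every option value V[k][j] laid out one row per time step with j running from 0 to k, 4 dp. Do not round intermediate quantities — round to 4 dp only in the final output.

Δt=0.26729, u=1.11123, d=0.89990, q=0.59146, disc=e^(-rΔt)=0.97571
k=7 terminal: V=max(K-S,0) → 42.6683 32.4762 19.8907 4.3497 0.0000 0.0000 0.0000 0.0000
k=6: j=0 S=48.2292 intr=37.8408 cont=35.7501 V=37.8408[EX]; j=1 S=59.5550 intr=26.5150 cont=24.4243 V=26.5150[EX]; j=2 S=73.5404 intr=12.5296 cont=10.4389 V=12.5296[EX]; j=3 S=90.8100 intr=0.0000 cont=1.7339 V=1.7339[hold]; j=4 S=112.1351 intr=0.0000 cont=0.0000 V=0.0000[hold]; j=5 S=138.4679 intr=0.0000 cont=0.0000 V=0.0000[hold]; j=6 S=170.9846 intr=0.0000 cont=0.0000 V=0.0000[hold]  S*(6)=73.5404
k=5: j=0 S=53.5938 intr=32.4762 cont=30.3856 V=32.4762[EX]; j=1 S=66.1793 intr=19.8907 cont=17.8000 V=19.8907[EX]; j=2 S=81.7203 intr=4.3497 cont=5.9951 V=5.9951[hold]; j=3 S=100.9108 intr=0.0000 cont=0.6911 V=0.6911[hold]; j=4 S=124.6078 intr=0.0000 cont=0.0000 V=0.0000[hold]; j=5 S=153.8697 intr=0.0000 cont=0.0000 V=0.0000[hold]  S*(5)=66.1793
k=4: j=0 S=59.5550 intr=26.5150 cont=24.4243 V=26.5150[EX]; j=1 S=73.5404 intr=12.5296 cont=11.3885 V=12.5296[EX]; j=2 S=90.8100 intr=0.0000 cont=2.7886 V=2.7886[hold]; j=3 S=112.1351 intr=0.0000 cont=0.2755 V=0.2755[hold]; j=4 S=138.4679 intr=0.0000 cont=0.0000 V=0.0000[hold]  S*(4)=73.5404
k=3: j=0 S=66.1793 intr=19.8907 cont=17.8000 V=19.8907[EX]; j=1 S=81.7203 intr=4.3497 cont=6.6038 V=6.6038[hold]; j=2 S=100.9108 intr=0.0000 cont=1.2706 V=1.2706[hold]; j=3 S=124.6078 intr=0.0000 cont=0.1098 V=0.1098[hold]  S*(3)=66.1793
k=2: j=0 S=73.5404 intr=12.5296 cont=11.7397 V=12.5296[EX]; j=1 S=90.8100 intr=0.0000 cont=3.3656 V=3.3656[hold]; j=2 S=112.1351 intr=0.0000 cont=0.5698 V=0.5698[hold]  S*(2)=73.5404
k=1: j=0 S=81.7203 intr=4.3497 cont=6.9368 V=6.9368[hold]; j=1 S=100.9108 intr=0.0000 cont=1.6704 V=1.6704[hold]  S*(1)=-
k=0: j=0 S=90.8100 intr=0.0000 cont=3.7291 V=3.7291[hold]  S*(0)=-

price = 3.7291
boundary = - - 73.5404 66.1793 73.5404 66.1793 73.5404
tree:
3.7291
6.9368 1.6704
12.5296 3.3656 0.5698
19.8907 6.6038 1.2706 0.1098
26.5150 12.5296 2.7886 0.2755 0.0000
32.4762 19.8907 5.9951 0.6911 0.0000 0.0000
37.8408 26.5150 12.5296 1.7339 0.0000 0.0000 0.0000
42.6683 32.4762 19.8907 4.3497 0.0000 0.0000 0.0000 0.0000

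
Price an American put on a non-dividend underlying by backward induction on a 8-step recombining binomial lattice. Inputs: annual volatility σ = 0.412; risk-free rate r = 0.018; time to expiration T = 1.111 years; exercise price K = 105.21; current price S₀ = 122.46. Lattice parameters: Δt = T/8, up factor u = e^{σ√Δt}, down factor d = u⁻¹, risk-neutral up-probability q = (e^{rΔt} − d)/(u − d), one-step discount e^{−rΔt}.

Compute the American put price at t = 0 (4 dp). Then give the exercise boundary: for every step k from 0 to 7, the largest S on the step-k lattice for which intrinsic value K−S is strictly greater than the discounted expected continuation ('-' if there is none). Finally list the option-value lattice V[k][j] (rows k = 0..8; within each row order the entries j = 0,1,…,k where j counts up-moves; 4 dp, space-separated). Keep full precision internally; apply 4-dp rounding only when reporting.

price = 11.8417
boundary = - - - - - 56.8324 66.2637 77.2601
tree:
11.8417
16.7345 6.3831
23.0071 9.7450 2.6231
30.6339 14.5227 4.4052 0.6259
39.3079 21.0084 7.2807 1.1835 0.0000
48.3776 29.2819 11.7836 2.2379 0.0000 0.0000
56.4666 38.9463 18.5313 4.2315 0.0000 0.0000 0.0000
63.4042 48.3776 27.9499 8.0010 0.0000 0.0000 0.0000 0.0000
69.3544 56.4666 38.9463 15.1287 0.0000 0.0000 0.0000 0.0000 0.0000

Δt=0.13887  u=1.16595  d=0.85767  q=0.46981  discount=0.99750
step 8 (expiry): payoffs max(K−S,0) = 69.3544 56.4666 38.9463 15.1287 0.0000 0.0000 0.0000 0.0000 0.0000
step 7: (k=7,j=0): S=41.8058, (K−S)⁺=63.4042, hold=63.1415 ⇒ V=63.4042 exercise | (k=7,j=1): S=56.8324, (K−S)⁺=48.3776, hold=48.1150 ⇒ V=48.3776 exercise | (k=7,j=2): S=77.2601, (K−S)⁺=27.9499, hold=27.6872 ⇒ V=27.9499 exercise | (k=7,j=3): S=105.0303, (K−S)⁺=0.1797, hold=8.0010 ⇒ V=8.0010 continue | (k=7,j=4): S=142.7822, (K−S)⁺=0.0000, hold=0.0000 ⇒ V=0.0000 continue | (k=7,j=5): S=194.1035, (K−S)⁺=0.0000, hold=0.0000 ⇒ V=0.0000 continue | (k=7,j=6): S=263.8716, (K−S)⁺=0.0000, hold=0.0000 ⇒ V=0.0000 continue | (k=7,j=7): S=358.7171, (K−S)⁺=0.0000, hold=0.0000 ⇒ V=0.0000 continue  boundary S*=77.2601
step 6: (k=6,j=0): S=48.7434, (K−S)⁺=56.4666, hold=56.2039 ⇒ V=56.4666 exercise | (k=6,j=1): S=66.2637, (K−S)⁺=38.9463, hold=38.6837 ⇒ V=38.9463 exercise | (k=6,j=2): S=90.0813, (K−S)⁺=15.1287, hold=18.5313 ⇒ V=18.5313 continue | (k=6,j=3): S=122.4600, (K−S)⁺=0.0000, hold=4.2315 ⇒ V=4.2315 continue | (k=6,j=4): S=166.4768, (K−S)⁺=0.0000, hold=0.0000 ⇒ V=0.0000 continue | (k=6,j=5): S=226.3148, (K−S)⁺=0.0000, hold=0.0000 ⇒ V=0.0000 continue | (k=6,j=6): S=307.6610, (K−S)⁺=0.0000, hold=0.0000 ⇒ V=0.0000 continue  boundary S*=66.2637
step 5: (k=5,j=0): S=56.8324, (K−S)⁺=48.3776, hold=48.1150 ⇒ V=48.3776 exercise | (k=5,j=1): S=77.2601, (K−S)⁺=27.9499, hold=29.2819 ⇒ V=29.2819 continue | (k=5,j=2): S=105.0303, (K−S)⁺=0.1797, hold=11.7836 ⇒ V=11.7836 continue | (k=5,j=3): S=142.7822, (K−S)⁺=0.0000, hold=2.2379 ⇒ V=2.2379 continue | (k=5,j=4): S=194.1035, (K−S)⁺=0.0000, hold=0.0000 ⇒ V=0.0000 continue | (k=5,j=5): S=263.8716, (K−S)⁺=0.0000, hold=0.0000 ⇒ V=0.0000 continue  boundary S*=56.8324
step 4: (k=4,j=0): S=66.2637, (K−S)⁺=38.9463, hold=39.3079 ⇒ V=39.3079 continue | (k=4,j=1): S=90.0813, (K−S)⁺=15.1287, hold=21.0084 ⇒ V=21.0084 continue | (k=4,j=2): S=122.4600, (K−S)⁺=0.0000, hold=7.2807 ⇒ V=7.2807 continue | (k=4,j=3): S=166.4768, (K−S)⁺=0.0000, hold=1.1835 ⇒ V=1.1835 continue | (k=4,j=4): S=226.3148, (K−S)⁺=0.0000, hold=0.0000 ⇒ V=0.0000 continue  boundary S*=-
step 3: (k=3,j=0): S=77.2601, (K−S)⁺=27.9499, hold=30.6339 ⇒ V=30.6339 continue | (k=3,j=1): S=105.0303, (K−S)⁺=0.1797, hold=14.5227 ⇒ V=14.5227 continue | (k=3,j=2): S=142.7822, (K−S)⁺=0.0000, hold=4.4052 ⇒ V=4.4052 continue | (k=3,j=3): S=194.1035, (K−S)⁺=0.0000, hold=0.6259 ⇒ V=0.6259 continue  boundary S*=-
step 2: (k=2,j=0): S=90.0813, (K−S)⁺=15.1287, hold=23.0071 ⇒ V=23.0071 continue | (k=2,j=1): S=122.4600, (K−S)⁺=0.0000, hold=9.7450 ⇒ V=9.7450 continue | (k=2,j=2): S=166.4768, (K−S)⁺=0.0000, hold=2.6231 ⇒ V=2.6231 continue  boundary S*=-
step 1: (k=1,j=0): S=105.0303, (K−S)⁺=0.1797, hold=16.7345 ⇒ V=16.7345 continue | (k=1,j=1): S=142.7822, (K−S)⁺=0.0000, hold=6.3831 ⇒ V=6.3831 continue  boundary S*=-
step 0: (k=0,j=0): S=122.4600, (K−S)⁺=0.0000, hold=11.8417 ⇒ V=11.8417 continue  boundary S*=-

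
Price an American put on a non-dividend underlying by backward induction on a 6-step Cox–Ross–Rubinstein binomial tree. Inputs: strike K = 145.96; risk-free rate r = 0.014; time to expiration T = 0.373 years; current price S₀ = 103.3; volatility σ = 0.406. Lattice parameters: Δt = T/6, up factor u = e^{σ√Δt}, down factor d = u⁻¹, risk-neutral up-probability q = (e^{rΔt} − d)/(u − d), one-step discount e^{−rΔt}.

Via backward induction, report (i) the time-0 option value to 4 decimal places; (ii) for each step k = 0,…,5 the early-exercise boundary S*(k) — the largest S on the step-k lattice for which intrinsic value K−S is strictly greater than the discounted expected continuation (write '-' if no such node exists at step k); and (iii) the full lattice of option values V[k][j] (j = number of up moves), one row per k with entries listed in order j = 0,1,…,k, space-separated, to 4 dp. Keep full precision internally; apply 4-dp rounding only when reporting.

price = 43.4284
boundary = - 93.3549 84.3673 93.3549 103.3000 114.3045
tree:
43.4284
52.6051 33.5264
61.5927 42.8964 23.3960
69.7151 52.6051 32.4148 13.6293
77.0555 61.5927 42.6600 21.3305 5.2779
83.6892 69.7151 52.6051 31.6555 10.1394 0.0000
89.6843 77.0555 61.5927 42.6600 19.4786 0.0000 0.0000

params: Δt=0.06217 u=1.10653 d=0.90373 q=0.47901 e^(-rΔt)=0.99913
t_6 payoffs: 89.6843 77.0555 61.5927 42.6600 19.4786 0.0000 0.0000
t_5: node(5,0) S=62.2708 payoff=83.6892 vs cont=83.5622 → 83.6892 [stop]  node(5,1) S=76.2449 payoff=69.7151 vs cont=69.5881 → 69.7151 [stop]  node(5,2) S=93.3549 payoff=52.6051 vs cont=52.4781 → 52.6051 [stop]  node(5,3) S=114.3045 payoff=31.6555 vs cont=31.5285 → 31.6555 [stop]  node(5,4) S=139.9555 payoff=6.0045 vs cont=10.1394 → 10.1394 [wait]  node(5,5) S=171.3627 payoff=0.0000 vs cont=0.0000 → 0.0000 [wait]  ⇒ S*(5)=114.3045
t_4: node(4,0) S=68.9045 payoff=77.0555 vs cont=76.9285 → 77.0555 [stop]  node(4,1) S=84.3673 payoff=61.5927 vs cont=61.4658 → 61.5927 [stop]  node(4,2) S=103.3000 payoff=42.6600 vs cont=42.5330 → 42.6600 [stop]  node(4,3) S=126.4814 payoff=19.4786 vs cont=21.3305 → 21.3305 [wait]  node(4,4) S=154.8649 payoff=0.0000 vs cont=5.2779 → 5.2779 [wait]  ⇒ S*(4)=103.3000
t_3: node(3,0) S=76.2449 payoff=69.7151 vs cont=69.5881 → 69.7151 [stop]  node(3,1) S=93.3549 payoff=52.6051 vs cont=52.4781 → 52.6051 [stop]  node(3,2) S=114.3045 payoff=31.6555 vs cont=32.4148 → 32.4148 [wait]  node(3,3) S=139.9555 payoff=6.0045 vs cont=13.6293 → 13.6293 [wait]  ⇒ S*(3)=93.3549
t_2: node(2,0) S=84.3673 payoff=61.5927 vs cont=61.4658 → 61.5927 [stop]  node(2,1) S=103.3000 payoff=42.6600 vs cont=42.8964 → 42.8964 [wait]  node(2,2) S=126.4814 payoff=19.4786 vs cont=23.3960 → 23.3960 [wait]  ⇒ S*(2)=84.3673
t_1: node(1,0) S=93.3549 payoff=52.6051 vs cont=52.5913 → 52.6051 [stop]  node(1,1) S=114.3045 payoff=31.6555 vs cont=33.5264 → 33.5264 [wait]  ⇒ S*(1)=93.3549
t_0: node(0,0) S=103.3000 payoff=42.6600 vs cont=43.4284 → 43.4284 [wait]  ⇒ S*(0)=-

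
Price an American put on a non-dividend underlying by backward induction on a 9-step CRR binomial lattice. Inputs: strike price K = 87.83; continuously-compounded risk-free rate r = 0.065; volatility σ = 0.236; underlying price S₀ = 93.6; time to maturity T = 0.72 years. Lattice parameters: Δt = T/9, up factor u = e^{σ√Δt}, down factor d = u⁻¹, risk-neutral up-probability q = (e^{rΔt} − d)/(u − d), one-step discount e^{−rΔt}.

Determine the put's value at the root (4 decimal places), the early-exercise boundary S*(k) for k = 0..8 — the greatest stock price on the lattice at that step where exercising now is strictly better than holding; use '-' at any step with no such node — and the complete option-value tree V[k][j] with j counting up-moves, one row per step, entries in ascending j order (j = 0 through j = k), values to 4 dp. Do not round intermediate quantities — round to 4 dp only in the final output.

params: Δt=0.08000 u=1.06903 d=0.93543 q=0.52234 e^(-rΔt)=0.99481
t_9 payoffs: 36.5001 29.1691 20.7909 11.2162 0.2739 0.0000 0.0000 0.0000 0.0000 0.0000
t_8: node(8,0) S=54.8731 payoff=32.9569 vs cont=32.5014 → 32.9569 [stop]  node(8,1) S=62.7103 payoff=25.1197 vs cont=24.6642 → 25.1197 [stop]  node(8,2) S=71.6667 payoff=16.1633 vs cont=15.7077 → 16.1633 [stop]  node(8,3) S=81.9024 payoff=5.9276 vs cont=5.4720 → 5.9276 [stop]  node(8,4) S=93.6000 payoff=0.0000 vs cont=0.1302 → 0.1302 [wait]  node(8,5) S=106.9683 payoff=0.0000 vs cont=0.0000 → 0.0000 [wait]  node(8,6) S=122.2458 payoff=0.0000 vs cont=0.0000 → 0.0000 [wait]  node(8,7) S=139.7054 payoff=0.0000 vs cont=0.0000 → 0.0000 [wait]  node(8,8) S=159.6585 payoff=0.0000 vs cont=0.0000 → 0.0000 [wait]  ⇒ S*(8)=81.9024
t_7: node(7,0) S=58.6609 payoff=29.1691 vs cont=28.7135 → 29.1691 [stop]  node(7,1) S=67.0391 payoff=20.7909 vs cont=20.3354 → 20.7909 [stop]  node(7,2) S=76.6138 payoff=11.2162 vs cont=10.7606 → 11.2162 [stop]  node(7,3) S=87.5561 payoff=0.2739 vs cont=2.8843 → 2.8843 [wait]  node(7,4) S=100.0611 payoff=0.0000 vs cont=0.0619 → 0.0619 [wait]  node(7,5) S=114.3522 payoff=0.0000 vs cont=0.0000 → 0.0000 [wait]  node(7,6) S=130.6843 payoff=0.0000 vs cont=0.0000 → 0.0000 [wait]  node(7,7) S=149.3491 payoff=0.0000 vs cont=0.0000 → 0.0000 [wait]  ⇒ S*(7)=76.6138
t_6: node(6,0) S=62.7103 payoff=25.1197 vs cont=24.6642 → 25.1197 [stop]  node(6,1) S=71.6667 payoff=16.1633 vs cont=15.7077 → 16.1633 [stop]  node(6,2) S=81.9024 payoff=5.9276 vs cont=6.8285 → 6.8285 [wait]  node(6,3) S=93.6000 payoff=0.0000 vs cont=1.4027 → 1.4027 [wait]  node(6,4) S=106.9683 payoff=0.0000 vs cont=0.0294 → 0.0294 [wait]  node(6,5) S=122.2458 payoff=0.0000 vs cont=0.0000 → 0.0000 [wait]  node(6,6) S=139.7054 payoff=0.0000 vs cont=0.0000 → 0.0000 [wait]  ⇒ S*(6)=71.6667
t_5: node(5,0) S=67.0391 payoff=20.7909 vs cont=20.3354 → 20.7909 [stop]  node(5,1) S=76.6138 payoff=11.2162 vs cont=11.2288 → 11.2288 [wait]  node(5,2) S=87.5561 payoff=0.2739 vs cont=3.9737 → 3.9737 [wait]  node(5,3) S=100.0611 payoff=0.0000 vs cont=0.6818 → 0.6818 [wait]  node(5,4) S=114.3522 payoff=0.0000 vs cont=0.0140 → 0.0140 [wait]  node(5,5) S=130.6843 payoff=0.0000 vs cont=0.0000 → 0.0000 [wait]  ⇒ S*(5)=67.0391
t_4: node(4,0) S=71.6667 payoff=16.1633 vs cont=15.7143 → 16.1633 [stop]  node(4,1) S=81.9024 payoff=5.9276 vs cont=7.4005 → 7.4005 [wait]  node(4,2) S=93.6000 payoff=0.0000 vs cont=2.2425 → 2.2425 [wait]  node(4,3) S=106.9683 payoff=0.0000 vs cont=0.3312 → 0.3312 [wait]  node(4,4) S=122.2458 payoff=0.0000 vs cont=0.0066 → 0.0066 [wait]  ⇒ S*(4)=71.6667
t_3: node(3,0) S=76.6138 payoff=11.2162 vs cont=11.5260 → 11.5260 [wait]  node(3,1) S=87.5561 payoff=0.2739 vs cont=4.6819 → 4.6819 [wait]  node(3,2) S=100.0611 payoff=0.0000 vs cont=1.2377 → 1.2377 [wait]  node(3,3) S=114.3522 payoff=0.0000 vs cont=0.1608 → 0.1608 [wait]  ⇒ S*(3)=-
t_2: node(2,0) S=81.9024 payoff=5.9276 vs cont=7.9098 → 7.9098 [wait]  node(2,1) S=93.6000 payoff=0.0000 vs cont=2.8679 → 2.8679 [wait]  node(2,2) S=106.9683 payoff=0.0000 vs cont=0.6717 → 0.6717 [wait]  ⇒ S*(2)=-
t_1: node(1,0) S=87.5561 payoff=0.2739 vs cont=5.2488 → 5.2488 [wait]  node(1,1) S=100.0611 payoff=0.0000 vs cont=1.7118 → 1.7118 [wait]  ⇒ S*(1)=-
t_0: node(0,0) S=93.6000 payoff=0.0000 vs cont=3.3837 → 3.3837 [wait]  ⇒ S*(0)=-

price = 3.3837
boundary = - - - - 71.6667 67.0391 71.6667 76.6138 81.9024
tree:
3.3837
5.2488 1.7118
7.9098 2.8679 0.6717
11.5260 4.6819 1.2377 0.1608
16.1633 7.4005 2.2425 0.3312 0.0066
20.7909 11.2288 3.9737 0.6818 0.0140 0.0000
25.1197 16.1633 6.8285 1.4027 0.0294 0.0000 0.0000
29.1691 20.7909 11.2162 2.8843 0.0619 0.0000 0.0000 0.0000
32.9569 25.1197 16.1633 5.9276 0.1302 0.0000 0.0000 0.0000 0.0000
36.5001 29.1691 20.7909 11.2162 0.2739 0.0000 0.0000 0.0000 0.0000 0.0000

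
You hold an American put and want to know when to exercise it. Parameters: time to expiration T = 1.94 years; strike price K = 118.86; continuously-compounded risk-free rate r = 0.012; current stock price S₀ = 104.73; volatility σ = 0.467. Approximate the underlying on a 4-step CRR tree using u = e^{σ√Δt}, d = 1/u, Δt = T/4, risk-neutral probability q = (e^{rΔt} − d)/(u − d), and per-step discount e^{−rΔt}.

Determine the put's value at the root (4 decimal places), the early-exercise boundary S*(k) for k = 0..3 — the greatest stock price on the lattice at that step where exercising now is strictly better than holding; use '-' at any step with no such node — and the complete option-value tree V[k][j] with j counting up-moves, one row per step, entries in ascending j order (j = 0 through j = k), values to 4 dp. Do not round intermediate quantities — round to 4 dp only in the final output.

Δt=0.48500, u=1.38435, d=0.72236, q=0.42822, disc=e^(-rΔt)=0.99420
k=4 terminal: V=max(K-S,0) → 90.3437 64.2111 14.1300 0.0000 0.0000
k=3: j=0 S=39.4764 intr=79.3836 cont=78.6939 V=79.3836[EX]; j=1 S=75.6530 intr=43.2070 cont=42.5172 V=43.2070[EX]; j=2 S=144.9826 intr=0.0000 cont=8.0324 V=8.0324[hold]; j=3 S=277.8466 intr=0.0000 cont=0.0000 V=0.0000[hold]  S*(3)=75.6530
k=2: j=0 S=54.6489 intr=64.2111 cont=63.5213 V=64.2111[EX]; j=1 S=104.7300 intr=14.1300 cont=27.9812 V=27.9812[hold]; j=2 S=200.7060 intr=0.0000 cont=4.5661 V=4.5661[hold]  S*(2)=54.6489
k=1: j=0 S=75.6530 intr=43.2070 cont=48.4141 V=48.4141[hold]; j=1 S=144.9826 intr=0.0000 cont=17.8502 V=17.8502[hold]  S*(1)=-
k=0: j=0 S=104.7300 intr=14.1300 cont=35.1210 V=35.1210[hold]  S*(0)=-

price = 35.1210
boundary = - - 54.6489 75.6530
tree:
35.1210
48.4141 17.8502
64.2111 27.9812 4.5661
79.3836 43.2070 8.0324 0.0000
90.3437 64.2111 14.1300 0.0000 0.0000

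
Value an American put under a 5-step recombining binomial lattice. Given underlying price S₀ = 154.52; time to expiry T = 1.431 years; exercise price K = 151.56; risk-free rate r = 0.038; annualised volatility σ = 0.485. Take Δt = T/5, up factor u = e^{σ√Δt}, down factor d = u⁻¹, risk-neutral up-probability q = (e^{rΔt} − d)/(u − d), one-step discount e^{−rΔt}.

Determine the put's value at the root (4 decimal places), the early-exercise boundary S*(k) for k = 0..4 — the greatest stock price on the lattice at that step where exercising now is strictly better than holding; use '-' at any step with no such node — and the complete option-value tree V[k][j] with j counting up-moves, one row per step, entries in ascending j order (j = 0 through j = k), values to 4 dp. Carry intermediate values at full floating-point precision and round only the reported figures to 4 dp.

params: Δt=0.28620 u=1.29623 d=0.77147 q=0.45633 e^(-rΔt)=0.98918
t_5 payoffs: 109.3353 80.6130 32.3532 0.0000 0.0000 0.0000
t_4: node(4,0) S=54.7331 payoff=96.8269 vs cont=95.1875 → 96.8269 [stop]  node(4,1) S=91.9639 payoff=59.5961 vs cont=57.9567 → 59.5961 [stop]  node(4,2) S=154.5200 payoff=0.0000 vs cont=17.3991 → 17.3991 [wait]  node(4,3) S=259.6283 payoff=0.0000 vs cont=0.0000 → 0.0000 [wait]  node(4,4) S=436.2337 payoff=0.0000 vs cont=0.0000 → 0.0000 [wait]  ⇒ S*(4)=91.9639
t_3: node(3,0) S=70.9470 payoff=80.6130 vs cont=78.9737 → 80.6130 [stop]  node(3,1) S=119.2068 payoff=32.3532 vs cont=39.9039 → 39.9039 [wait]  node(3,2) S=200.2942 payoff=0.0000 vs cont=9.3570 → 9.3570 [wait]  node(3,3) S=336.5392 payoff=0.0000 vs cont=0.0000 → 0.0000 [wait]  ⇒ S*(3)=70.9470
t_2: node(2,0) S=91.9639 payoff=59.5961 vs cont=61.3651 → 61.3651 [wait]  node(2,1) S=154.5200 payoff=0.0000 vs cont=25.6835 → 25.6835 [wait]  node(2,2) S=259.6283 payoff=0.0000 vs cont=5.0321 → 5.0321 [wait]  ⇒ S*(2)=-
t_1: node(1,0) S=119.2068 payoff=32.3532 vs cont=44.5947 → 44.5947 [wait]  node(1,1) S=200.2942 payoff=0.0000 vs cont=16.0837 → 16.0837 [wait]  ⇒ S*(1)=-
t_0: node(0,0) S=154.5200 payoff=0.0000 vs cont=31.2425 → 31.2425 [wait]  ⇒ S*(0)=-

price = 31.2425
boundary = - - - 70.9470 91.9639
tree:
31.2425
44.5947 16.0837
61.3651 25.6835 5.0321
80.6130 39.9039 9.3570 0.0000
96.8269 59.5961 17.3991 0.0000 0.0000
109.3353 80.6130 32.3532 0.0000 0.0000 0.0000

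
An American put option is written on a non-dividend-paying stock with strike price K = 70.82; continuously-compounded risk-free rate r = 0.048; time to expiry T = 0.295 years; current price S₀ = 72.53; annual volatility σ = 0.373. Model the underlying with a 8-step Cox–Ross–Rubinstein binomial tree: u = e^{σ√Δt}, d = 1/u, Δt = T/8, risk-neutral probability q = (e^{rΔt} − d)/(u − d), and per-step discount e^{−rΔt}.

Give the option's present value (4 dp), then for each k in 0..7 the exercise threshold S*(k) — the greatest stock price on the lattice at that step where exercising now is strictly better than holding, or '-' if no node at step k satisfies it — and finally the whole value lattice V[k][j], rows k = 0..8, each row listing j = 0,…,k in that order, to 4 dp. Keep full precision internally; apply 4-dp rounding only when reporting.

Δt=0.03687, u=1.07425, d=0.93088, q=0.49446, disc=e^(-rΔt)=0.99823
k=8 terminal: V=max(K-S,0) → 29.9259 23.6273 16.3585 7.9703 0.0000 0.0000 0.0000 0.0000 0.0000
k=7: j=0 S=43.9307 intr=26.8893 cont=26.7641 V=26.8893[EX]; j=1 S=50.6970 intr=20.1230 cont=19.9978 V=20.1230[EX]; j=2 S=58.5055 intr=12.3145 cont=12.1893 V=12.3145[EX]; j=3 S=67.5166 intr=3.3034 cont=4.0222 V=4.0222[hold]; j=4 S=77.9157 intr=0.0000 cont=0.0000 V=0.0000[hold]; j=5 S=89.9164 intr=0.0000 cont=0.0000 V=0.0000[hold]; j=6 S=103.7655 intr=0.0000 cont=0.0000 V=0.0000[hold]; j=7 S=119.7477 intr=0.0000 cont=0.0000 V=0.0000[hold]  S*(7)=58.5055
k=6: j=0 S=47.1927 intr=23.6273 cont=23.5020 V=23.6273[EX]; j=1 S=54.4615 intr=16.3585 cont=16.2333 V=16.3585[EX]; j=2 S=62.8497 intr=7.9703 cont=8.1998 V=8.1998[hold]; j=3 S=72.5300 intr=0.0000 cont=2.0298 V=2.0298[hold]; j=4 S=83.7012 intr=0.0000 cont=0.0000 V=0.0000[hold]; j=5 S=96.5931 intr=0.0000 cont=0.0000 V=0.0000[hold]; j=6 S=111.4705 intr=0.0000 cont=0.0000 V=0.0000[hold]  S*(6)=54.4615
k=5: j=0 S=50.6970 intr=20.1230 cont=19.9978 V=20.1230[EX]; j=1 S=58.5055 intr=12.3145 cont=12.3026 V=12.3145[EX]; j=2 S=67.5166 intr=3.3034 cont=5.1399 V=5.1399[hold]; j=3 S=77.9157 intr=0.0000 cont=1.0243 V=1.0243[hold]; j=4 S=89.9164 intr=0.0000 cont=0.0000 V=0.0000[hold]; j=5 S=103.7655 intr=0.0000 cont=0.0000 V=0.0000[hold]  S*(5)=58.5055
k=4: j=0 S=54.4615 intr=16.3585 cont=16.2333 V=16.3585[EX]; j=1 S=62.8497 intr=7.9703 cont=8.7515 V=8.7515[hold]; j=2 S=72.5300 intr=0.0000 cont=3.0994 V=3.0994[hold]; j=3 S=83.7012 intr=0.0000 cont=0.5169 V=0.5169[hold]; j=4 S=96.5931 intr=0.0000 cont=0.0000 V=0.0000[hold]  S*(4)=54.4615
k=3: j=0 S=58.5055 intr=12.3145 cont=12.5749 V=12.5749[hold]; j=1 S=67.5166 intr=3.3034 cont=5.9462 V=5.9462[hold]; j=2 S=77.9157 intr=0.0000 cont=1.8193 V=1.8193[hold]; j=3 S=89.9164 intr=0.0000 cont=0.2609 V=0.2609[hold]  S*(3)=-
k=2: j=0 S=62.8497 intr=7.9703 cont=9.2809 V=9.2809[hold]; j=1 S=72.5300 intr=0.0000 cont=3.8987 V=3.8987[hold]; j=2 S=83.7012 intr=0.0000 cont=1.0469 V=1.0469[hold]  S*(2)=-
k=1: j=0 S=67.5166 intr=3.3034 cont=6.6079 V=6.6079[hold]; j=1 S=77.9157 intr=0.0000 cont=2.4842 V=2.4842[hold]  S*(1)=-
k=0: j=0 S=72.5300 intr=0.0000 cont=4.5608 V=4.5608[hold]  S*(0)=-

price = 4.5608
boundary = - - - - 54.4615 58.5055 54.4615 58.5055
tree:
4.5608
6.6079 2.4842
9.2809 3.8987 1.0469
12.5749 5.9462 1.8193 0.2609
16.3585 8.7515 3.0994 0.5169 0.0000
20.1230 12.3145 5.1399 1.0243 0.0000 0.0000
23.6273 16.3585 8.1998 2.0298 0.0000 0.0000 0.0000
26.8893 20.1230 12.3145 4.0222 0.0000 0.0000 0.0000 0.0000
29.9259 23.6273 16.3585 7.9703 0.0000 0.0000 0.0000 0.0000 0.0000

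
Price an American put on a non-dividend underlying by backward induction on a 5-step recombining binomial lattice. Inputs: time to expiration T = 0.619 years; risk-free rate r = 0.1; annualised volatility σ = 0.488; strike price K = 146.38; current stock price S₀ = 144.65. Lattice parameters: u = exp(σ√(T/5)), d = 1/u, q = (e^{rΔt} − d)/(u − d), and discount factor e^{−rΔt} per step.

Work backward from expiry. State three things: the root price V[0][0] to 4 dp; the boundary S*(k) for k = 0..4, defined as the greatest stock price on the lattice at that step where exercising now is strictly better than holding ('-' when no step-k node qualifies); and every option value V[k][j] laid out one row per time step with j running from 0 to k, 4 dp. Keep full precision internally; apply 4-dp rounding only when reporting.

Δt=0.12380  u=1.18733  d=0.84223  q=0.49328  discount=0.98770
step 5 (expiry): payoffs max(K−S,0) = 85.0789 59.9612 24.5516 0.0000 0.0000 0.0000
step 4: (k=4,j=0): S=72.7844, (K−S)⁺=73.5956, hold=71.7946 ⇒ V=73.5956 exercise | (k=4,j=1): S=102.6073, (K−S)⁺=43.7727, hold=41.9717 ⇒ V=43.7727 exercise | (k=4,j=2): S=144.6500, (K−S)⁺=1.7300, hold=12.2878 ⇒ V=12.2878 continue | (k=4,j=3): S=203.9194, (K−S)⁺=0.0000, hold=0.0000 ⇒ V=0.0000 continue | (k=4,j=4): S=287.4741, (K−S)⁺=0.0000, hold=0.0000 ⇒ V=0.0000 continue  boundary S*=102.6073
step 3: (k=3,j=0): S=86.4188, (K−S)⁺=59.9612, hold=58.1602 ⇒ V=59.9612 exercise | (k=3,j=1): S=121.8284, (K−S)⁺=24.5516, hold=27.8945 ⇒ V=27.8945 continue | (k=3,j=2): S=171.7467, (K−S)⁺=0.0000, hold=6.1499 ⇒ V=6.1499 continue | (k=3,j=3): S=242.1188, (K−S)⁺=0.0000, hold=0.0000 ⇒ V=0.0000 continue  boundary S*=86.4188
step 2: (k=2,j=0): S=102.6073, (K−S)⁺=43.7727, hold=43.6003 ⇒ V=43.7727 exercise | (k=2,j=1): S=144.6500, (K−S)⁺=1.7300, hold=16.9572 ⇒ V=16.9572 continue | (k=2,j=2): S=203.9194, (K−S)⁺=0.0000, hold=3.0780 ⇒ V=3.0780 continue  boundary S*=102.6073
step 1: (k=1,j=0): S=121.8284, (K−S)⁺=24.5516, hold=30.1694 ⇒ V=30.1694 continue | (k=1,j=1): S=171.7467, (K−S)⁺=0.0000, hold=9.9865 ⇒ V=9.9865 continue  boundary S*=-
step 0: (k=0,j=0): S=144.6500, (K−S)⁺=1.7300, hold=19.9650 ⇒ V=19.9650 continue  boundary S*=-

price = 19.9650
boundary = - - 102.6073 86.4188 102.6073
tree:
19.9650
30.1694 9.9865
43.7727 16.9572 3.0780
59.9612 27.8945 6.1499 0.0000
73.5956 43.7727 12.2878 0.0000 0.0000
85.0789 59.9612 24.5516 0.0000 0.0000 0.0000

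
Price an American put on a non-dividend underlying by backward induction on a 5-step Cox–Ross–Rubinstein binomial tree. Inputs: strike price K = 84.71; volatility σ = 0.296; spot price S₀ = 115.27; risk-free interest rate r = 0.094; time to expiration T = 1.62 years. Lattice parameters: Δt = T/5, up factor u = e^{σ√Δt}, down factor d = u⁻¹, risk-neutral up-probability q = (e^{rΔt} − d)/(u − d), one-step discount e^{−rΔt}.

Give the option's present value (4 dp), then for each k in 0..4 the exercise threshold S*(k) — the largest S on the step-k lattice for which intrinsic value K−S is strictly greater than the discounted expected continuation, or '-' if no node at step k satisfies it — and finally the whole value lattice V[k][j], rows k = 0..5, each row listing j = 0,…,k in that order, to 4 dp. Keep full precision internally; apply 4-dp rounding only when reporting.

Δt=0.32400  u=1.18351  d=0.84494  q=0.54932  discount=0.97000
step 5 (expiry): payoffs max(K−S,0) = 35.0675 15.1758 0.0000 0.0000 0.0000 0.0000
step 4: (k=4,j=0): S=58.7524, (K−S)⁺=25.9576, hold=23.4165 ⇒ V=25.9576 exercise | (k=4,j=1): S=82.2946, (K−S)⁺=2.4154, hold=6.6343 ⇒ V=6.6343 continue | (k=4,j=2): S=115.2700, (K−S)⁺=0.0000, hold=0.0000 ⇒ V=0.0000 continue | (k=4,j=3): S=161.4587, (K−S)⁺=0.0000, hold=0.0000 ⇒ V=0.0000 continue | (k=4,j=4): S=226.1553, (K−S)⁺=0.0000, hold=0.0000 ⇒ V=0.0000 continue  boundary S*=58.7524
step 3: (k=3,j=0): S=69.5342, (K−S)⁺=15.1758, hold=14.8827 ⇒ V=15.1758 exercise | (k=3,j=1): S=97.3966, (K−S)⁺=0.0000, hold=2.9003 ⇒ V=2.9003 continue | (k=3,j=2): S=136.4234, (K−S)⁺=0.0000, hold=0.0000 ⇒ V=0.0000 continue | (k=3,j=3): S=191.0883, (K−S)⁺=0.0000, hold=0.0000 ⇒ V=0.0000 continue  boundary S*=69.5342
step 2: (k=2,j=0): S=82.2946, (K−S)⁺=2.4154, hold=8.1797 ⇒ V=8.1797 continue | (k=2,j=1): S=115.2700, (K−S)⁺=0.0000, hold=1.2679 ⇒ V=1.2679 continue | (k=2,j=2): S=161.4587, (K−S)⁺=0.0000, hold=0.0000 ⇒ V=0.0000 continue  boundary S*=-
step 1: (k=1,j=0): S=97.3966, (K−S)⁺=0.0000, hold=4.2515 ⇒ V=4.2515 continue | (k=1,j=1): S=136.4234, (K−S)⁺=0.0000, hold=0.5543 ⇒ V=0.5543 continue  boundary S*=-
step 0: (k=0,j=0): S=115.2700, (K−S)⁺=0.0000, hold=2.1539 ⇒ V=2.1539 continue  boundary S*=-

price = 2.1539
boundary = - - - 69.5342 58.7524
tree:
2.1539
4.2515 0.5543
8.1797 1.2679 0.0000
15.1758 2.9003 0.0000 0.0000
25.9576 6.6343 0.0000 0.0000 0.0000
35.0675 15.1758 0.0000 0.0000 0.0000 0.0000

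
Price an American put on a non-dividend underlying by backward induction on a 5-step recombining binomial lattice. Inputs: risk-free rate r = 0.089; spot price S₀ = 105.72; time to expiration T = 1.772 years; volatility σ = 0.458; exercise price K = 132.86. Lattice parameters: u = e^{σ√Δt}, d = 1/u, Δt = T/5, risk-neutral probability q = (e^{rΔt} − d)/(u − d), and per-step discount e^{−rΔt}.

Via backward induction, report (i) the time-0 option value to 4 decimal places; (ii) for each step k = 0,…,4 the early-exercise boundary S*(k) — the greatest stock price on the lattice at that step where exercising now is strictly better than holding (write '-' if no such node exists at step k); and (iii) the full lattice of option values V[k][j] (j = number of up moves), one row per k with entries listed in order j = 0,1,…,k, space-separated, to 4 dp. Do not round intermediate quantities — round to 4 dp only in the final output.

price = 34.9206
boundary = - 80.4906 61.2820 80.4906 105.7200
tree:
34.9206
52.3694 19.0635
71.5780 32.2319 6.6198
86.2026 52.3694 13.4038 0.0000
97.3371 71.5780 27.1400 0.0000 0.0000
105.8144 86.2026 52.3694 0.0000 0.0000 0.0000

Δt=0.35440  u=1.31345  d=0.76136  q=0.49030  discount=0.96895
step 5 (expiry): payoffs max(K−S,0) = 105.8144 86.2026 52.3694 0.0000 0.0000 0.0000
step 4: (k=4,j=0): S=35.5229, (K−S)⁺=97.3371, hold=93.2119 ⇒ V=97.3371 exercise | (k=4,j=1): S=61.2820, (K−S)⁺=71.5780, hold=67.4528 ⇒ V=71.5780 exercise | (k=4,j=2): S=105.7200, (K−S)⁺=27.1400, hold=25.8640 ⇒ V=27.1400 exercise | (k=4,j=3): S=182.3819, (K−S)⁺=0.0000, hold=0.0000 ⇒ V=0.0000 continue | (k=4,j=4): S=314.6344, (K−S)⁺=0.0000, hold=0.0000 ⇒ V=0.0000 continue  boundary S*=105.7200
step 3: (k=3,j=0): S=46.6574, (K−S)⁺=86.2026, hold=82.0774 ⇒ V=86.2026 exercise | (k=3,j=1): S=80.4906, (K−S)⁺=52.3694, hold=48.2442 ⇒ V=52.3694 exercise | (k=3,j=2): S=138.8575, (K−S)⁺=0.0000, hold=13.4038 ⇒ V=13.4038 continue | (k=3,j=3): S=239.5488, (K−S)⁺=0.0000, hold=0.0000 ⇒ V=0.0000 continue  boundary S*=80.4906
step 2: (k=2,j=0): S=61.2820, (K−S)⁺=71.5780, hold=67.4528 ⇒ V=71.5780 exercise | (k=2,j=1): S=105.7200, (K−S)⁺=27.1400, hold=32.2319 ⇒ V=32.2319 continue | (k=2,j=2): S=182.3819, (K−S)⁺=0.0000, hold=6.6198 ⇒ V=6.6198 continue  boundary S*=61.2820
step 1: (k=1,j=0): S=80.4906, (K−S)⁺=52.3694, hold=50.6632 ⇒ V=52.3694 exercise | (k=1,j=1): S=138.8575, (K−S)⁺=0.0000, hold=19.0635 ⇒ V=19.0635 continue  boundary S*=80.4906
step 0: (k=0,j=0): S=105.7200, (K−S)⁺=27.1400, hold=34.9206 ⇒ V=34.9206 continue  boundary S*=-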